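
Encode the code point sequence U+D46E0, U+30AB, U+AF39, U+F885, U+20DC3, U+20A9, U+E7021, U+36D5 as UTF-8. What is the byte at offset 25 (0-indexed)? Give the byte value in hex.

0x9B

U+D46E0 → 4-byte form F3 94 9B A0 at offsets 0–3.
U+30AB → 3-byte form E3 82 AB at offsets 4–6.
U+AF39 → 3-byte form EA BC B9 at offsets 7–9.
U+F885 → 3-byte form EF A2 85 at offsets 10–12.
U+20DC3 → 4-byte form F0 A0 B7 83 at offsets 13–16.
U+20A9 → 3-byte form E2 82 A9 at offsets 17–19.
U+E7021 → 4-byte form F3 A7 80 A1 at offsets 20–23.
U+36D5 → 3-byte form E3 9B 95 at offsets 24–26.
Offset 25 falls in char 8's range; it's byte 2 of E3 9B 95 = 0x9B.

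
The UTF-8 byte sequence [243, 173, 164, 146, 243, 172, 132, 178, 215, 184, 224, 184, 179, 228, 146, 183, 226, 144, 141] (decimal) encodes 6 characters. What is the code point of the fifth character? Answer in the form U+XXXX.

Offset 0: leading byte 0xF3 = 11110011 → 4-byte char #1 = F3 AD A4 92.
Offset 4: leading byte 0xF3 = 11110011 → 4-byte char #2 = F3 AC 84 B2.
Offset 8: leading byte 0xD7 = 11010111 → 2-byte char #3 = D7 B8.
Offset 10: leading byte 0xE0 = 11100000 → 3-byte char #4 = E0 B8 B3.
Offset 13: leading byte 0xE4 = 11100100 → 3-byte char #5 = E4 92 B7.
Leading byte 0xE4 = 11100100 matches 1110xxxx → 3-byte sequence.
Byte 1: 0xE4 = 11100100, payload 0100 (4 bits).
Byte 2: 0x92 = 10010010 (10xxxxxx ✓), payload 010010.
Byte 3: 0xB7 = 10110111 (10xxxxxx ✓), payload 110111.
Concatenate: 0100010010110111 = 0x44B7 (16 bits → U+44B7).

U+44B7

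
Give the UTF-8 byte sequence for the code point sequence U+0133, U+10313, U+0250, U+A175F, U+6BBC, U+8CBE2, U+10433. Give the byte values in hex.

U+0133: 2-byte form → C4 B3.
U+10313: 4-byte form → F0 90 8C 93.
U+0250: 2-byte form → C9 90.
U+A175F: 4-byte form → F2 A1 9D 9F.
U+6BBC: 3-byte form → E6 AE BC.
U+8CBE2: 4-byte form → F2 8C AF A2.
U+10433: 4-byte form → F0 90 90 B3.
Concatenated (23 bytes): C4 B3 F0 90 8C 93 C9 90 F2 A1 9D 9F E6 AE BC F2 8C AF A2 F0 90 90 B3.

C4 B3 F0 90 8C 93 C9 90 F2 A1 9D 9F E6 AE BC F2 8C AF A2 F0 90 90 B3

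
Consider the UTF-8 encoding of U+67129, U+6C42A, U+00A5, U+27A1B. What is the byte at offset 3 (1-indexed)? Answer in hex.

1-indexed offset 3 is 0-indexed offset 2.
U+67129 → 4-byte form F1 A7 84 A9 at offsets 0–3.
Offset 2 falls in char 1's range; it's byte 3 of F1 A7 84 A9 = 0x84.

0x84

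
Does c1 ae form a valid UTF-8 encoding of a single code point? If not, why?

Leading byte 0xC1 = 11000001 → 2-byte form.
Continuation bytes all match 10xxxxxx. Payload decodes to 0x6E.
But 0x6E < 0x80, the minimum for a 2-byte sequence — this is an overlong encoding.

invalid (overlong encoding)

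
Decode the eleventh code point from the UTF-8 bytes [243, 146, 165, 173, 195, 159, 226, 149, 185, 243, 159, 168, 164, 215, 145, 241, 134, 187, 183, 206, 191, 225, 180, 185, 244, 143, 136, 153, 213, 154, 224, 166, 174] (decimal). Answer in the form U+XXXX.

U+09AE

Offset 0: leading byte 0xF3 = 11110011 → 4-byte char #1 = F3 92 A5 AD.
Offset 4: leading byte 0xC3 = 11000011 → 2-byte char #2 = C3 9F.
Offset 6: leading byte 0xE2 = 11100010 → 3-byte char #3 = E2 95 B9.
Offset 9: leading byte 0xF3 = 11110011 → 4-byte char #4 = F3 9F A8 A4.
Offset 13: leading byte 0xD7 = 11010111 → 2-byte char #5 = D7 91.
Offset 15: leading byte 0xF1 = 11110001 → 4-byte char #6 = F1 86 BB B7.
Offset 19: leading byte 0xCE = 11001110 → 2-byte char #7 = CE BF.
Offset 21: leading byte 0xE1 = 11100001 → 3-byte char #8 = E1 B4 B9.
Offset 24: leading byte 0xF4 = 11110100 → 4-byte char #9 = F4 8F 88 99.
Offset 28: leading byte 0xD5 = 11010101 → 2-byte char #10 = D5 9A.
Offset 30: leading byte 0xE0 = 11100000 → 3-byte char #11 = E0 A6 AE.
Leading byte 0xE0 = 11100000 matches 1110xxxx → 3-byte sequence.
Byte 1: 0xE0 = 11100000, payload 0000 (4 bits).
Byte 2: 0xA6 = 10100110 (10xxxxxx ✓), payload 100110.
Byte 3: 0xAE = 10101110 (10xxxxxx ✓), payload 101110.
Concatenate: 0000100110101110 = 0x9AE (16 bits → U+09AE).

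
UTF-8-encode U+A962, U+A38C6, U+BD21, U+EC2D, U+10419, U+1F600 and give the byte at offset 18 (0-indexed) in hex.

0x9F

U+A962 → 3-byte form EA A5 A2 at offsets 0–2.
U+A38C6 → 4-byte form F2 A3 A3 86 at offsets 3–6.
U+BD21 → 3-byte form EB B4 A1 at offsets 7–9.
U+EC2D → 3-byte form EE B0 AD at offsets 10–12.
U+10419 → 4-byte form F0 90 90 99 at offsets 13–16.
U+1F600 → 4-byte form F0 9F 98 80 at offsets 17–20.
Offset 18 falls in char 6's range; it's byte 2 of F0 9F 98 80 = 0x9F.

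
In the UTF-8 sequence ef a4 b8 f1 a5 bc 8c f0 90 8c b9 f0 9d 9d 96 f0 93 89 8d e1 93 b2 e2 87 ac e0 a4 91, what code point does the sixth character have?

U+14F2

Offset 0: leading byte 0xEF = 11101111 → 3-byte char #1 = EF A4 B8.
Offset 3: leading byte 0xF1 = 11110001 → 4-byte char #2 = F1 A5 BC 8C.
Offset 7: leading byte 0xF0 = 11110000 → 4-byte char #3 = F0 90 8C B9.
Offset 11: leading byte 0xF0 = 11110000 → 4-byte char #4 = F0 9D 9D 96.
Offset 15: leading byte 0xF0 = 11110000 → 4-byte char #5 = F0 93 89 8D.
Offset 19: leading byte 0xE1 = 11100001 → 3-byte char #6 = E1 93 B2.
Leading byte 0xE1 = 11100001 matches 1110xxxx → 3-byte sequence.
Byte 1: 0xE1 = 11100001, payload 0001 (4 bits).
Byte 2: 0x93 = 10010011 (10xxxxxx ✓), payload 010011.
Byte 3: 0xB2 = 10110010 (10xxxxxx ✓), payload 110010.
Concatenate: 0001010011110010 = 0x14F2 (16 bits → U+14F2).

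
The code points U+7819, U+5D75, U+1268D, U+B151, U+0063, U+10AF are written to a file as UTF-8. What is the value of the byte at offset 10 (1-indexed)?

0x8D

1-indexed offset 10 is 0-indexed offset 9.
U+7819 → 3-byte form E7 A0 99 at offsets 0–2.
U+5D75 → 3-byte form E5 B5 B5 at offsets 3–5.
U+1268D → 4-byte form F0 92 9A 8D at offsets 6–9.
Offset 9 falls in char 3's range; it's byte 4 of F0 92 9A 8D = 0x8D.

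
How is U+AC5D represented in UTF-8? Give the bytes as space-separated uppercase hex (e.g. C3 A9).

U+AC5D = 0xAC5D = 44125 decimal. In range U+0800–U+FFFF → 3-byte form: 1110xxxx 10xxxxxx 10xxxxxx.
Binary (16 bits): 1010110001011101.
Split 4+6+6: 1010 | 110001 | 011101.
Byte 1: 11101010 = 0xEA.
Byte 2: 10110001 = 0xB1.
Byte 3: 10011101 = 0x9D.

EA B1 9D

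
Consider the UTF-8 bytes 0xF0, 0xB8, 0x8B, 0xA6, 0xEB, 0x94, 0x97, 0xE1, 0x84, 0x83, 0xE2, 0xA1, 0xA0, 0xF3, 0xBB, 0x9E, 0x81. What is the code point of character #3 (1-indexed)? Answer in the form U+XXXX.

Offset 0: leading byte 0xF0 = 11110000 → 4-byte char #1 = F0 B8 8B A6.
Offset 4: leading byte 0xEB = 11101011 → 3-byte char #2 = EB 94 97.
Offset 7: leading byte 0xE1 = 11100001 → 3-byte char #3 = E1 84 83.
Leading byte 0xE1 = 11100001 matches 1110xxxx → 3-byte sequence.
Byte 1: 0xE1 = 11100001, payload 0001 (4 bits).
Byte 2: 0x84 = 10000100 (10xxxxxx ✓), payload 000100.
Byte 3: 0x83 = 10000011 (10xxxxxx ✓), payload 000011.
Concatenate: 0001000100000011 = 0x1103 (16 bits → U+1103).

U+1103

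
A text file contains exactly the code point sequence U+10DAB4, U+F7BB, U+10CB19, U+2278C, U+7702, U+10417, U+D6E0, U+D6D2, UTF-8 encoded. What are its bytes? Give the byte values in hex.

F4 8D AA B4 EF 9E BB F4 8C AC 99 F0 A2 9E 8C E7 9C 82 F0 90 90 97 ED 9B A0 ED 9B 92

U+10DAB4: 4-byte form → F4 8D AA B4.
U+F7BB: 3-byte form → EF 9E BB.
U+10CB19: 4-byte form → F4 8C AC 99.
U+2278C: 4-byte form → F0 A2 9E 8C.
U+7702: 3-byte form → E7 9C 82.
U+10417: 4-byte form → F0 90 90 97.
U+D6E0: 3-byte form → ED 9B A0.
U+D6D2: 3-byte form → ED 9B 92.
Concatenated (28 bytes): F4 8D AA B4 EF 9E BB F4 8C AC 99 F0 A2 9E 8C E7 9C 82 F0 90 90 97 ED 9B A0 ED 9B 92.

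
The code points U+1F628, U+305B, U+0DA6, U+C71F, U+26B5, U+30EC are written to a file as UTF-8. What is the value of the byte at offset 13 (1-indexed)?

1-indexed offset 13 is 0-indexed offset 12.
U+1F628 → 4-byte form F0 9F 98 A8 at offsets 0–3.
U+305B → 3-byte form E3 81 9B at offsets 4–6.
U+0DA6 → 3-byte form E0 B6 A6 at offsets 7–9.
U+C71F → 3-byte form EC 9C 9F at offsets 10–12.
Offset 12 falls in char 4's range; it's byte 3 of EC 9C 9F = 0x9F.

0x9F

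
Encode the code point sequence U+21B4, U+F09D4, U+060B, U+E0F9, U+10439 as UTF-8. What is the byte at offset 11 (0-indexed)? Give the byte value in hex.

0xB9

U+21B4 → 3-byte form E2 86 B4 at offsets 0–2.
U+F09D4 → 4-byte form F3 B0 A7 94 at offsets 3–6.
U+060B → 2-byte form D8 8B at offsets 7–8.
U+E0F9 → 3-byte form EE 83 B9 at offsets 9–11.
Offset 11 falls in char 4's range; it's byte 3 of EE 83 B9 = 0xB9.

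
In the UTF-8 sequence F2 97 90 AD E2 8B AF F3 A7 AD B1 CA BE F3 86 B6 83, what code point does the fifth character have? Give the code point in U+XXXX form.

Offset 0: leading byte 0xF2 = 11110010 → 4-byte char #1 = F2 97 90 AD.
Offset 4: leading byte 0xE2 = 11100010 → 3-byte char #2 = E2 8B AF.
Offset 7: leading byte 0xF3 = 11110011 → 4-byte char #3 = F3 A7 AD B1.
Offset 11: leading byte 0xCA = 11001010 → 2-byte char #4 = CA BE.
Offset 13: leading byte 0xF3 = 11110011 → 4-byte char #5 = F3 86 B6 83.
Leading byte 0xF3 = 11110011 matches 11110xxx → 4-byte sequence.
Byte 1: 0xF3 = 11110011, payload 011 (3 bits).
Byte 2: 0x86 = 10000110 (10xxxxxx ✓), payload 000110.
Byte 3: 0xB6 = 10110110 (10xxxxxx ✓), payload 110110.
Byte 4: 0x83 = 10000011 (10xxxxxx ✓), payload 000011.
Concatenate: 011000110110110000011 = 0xC6D83 (21 bits → U+C6D83).

U+C6D83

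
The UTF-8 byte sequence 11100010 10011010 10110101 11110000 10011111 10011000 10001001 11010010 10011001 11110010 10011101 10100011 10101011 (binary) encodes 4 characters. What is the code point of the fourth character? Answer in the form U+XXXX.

U+9D8EB

Offset 0: leading byte 0xE2 = 11100010 → 3-byte char #1 = E2 9A B5.
Offset 3: leading byte 0xF0 = 11110000 → 4-byte char #2 = F0 9F 98 89.
Offset 7: leading byte 0xD2 = 11010010 → 2-byte char #3 = D2 99.
Offset 9: leading byte 0xF2 = 11110010 → 4-byte char #4 = F2 9D A3 AB.
Leading byte 0xF2 = 11110010 matches 11110xxx → 4-byte sequence.
Byte 1: 0xF2 = 11110010, payload 010 (3 bits).
Byte 2: 0x9D = 10011101 (10xxxxxx ✓), payload 011101.
Byte 3: 0xA3 = 10100011 (10xxxxxx ✓), payload 100011.
Byte 4: 0xAB = 10101011 (10xxxxxx ✓), payload 101011.
Concatenate: 010011101100011101011 = 0x9D8EB (21 bits → U+9D8EB).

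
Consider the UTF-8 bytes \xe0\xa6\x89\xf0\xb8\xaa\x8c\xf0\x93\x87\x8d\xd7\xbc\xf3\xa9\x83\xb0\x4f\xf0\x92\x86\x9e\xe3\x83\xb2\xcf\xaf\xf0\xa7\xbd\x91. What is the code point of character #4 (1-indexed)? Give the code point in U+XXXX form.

Offset 0: leading byte 0xE0 = 11100000 → 3-byte char #1 = E0 A6 89.
Offset 3: leading byte 0xF0 = 11110000 → 4-byte char #2 = F0 B8 AA 8C.
Offset 7: leading byte 0xF0 = 11110000 → 4-byte char #3 = F0 93 87 8D.
Offset 11: leading byte 0xD7 = 11010111 → 2-byte char #4 = D7 BC.
Leading byte 0xD7 = 11010111 matches 110xxxxx → 2-byte sequence.
Byte 1: 0xD7 = 11010111, payload 10111 (5 bits).
Byte 2: 0xBC = 10111100 (10xxxxxx ✓), payload 111100.
Concatenate: 10111111100 = 0x5FC (11 bits → U+05FC).

U+05FC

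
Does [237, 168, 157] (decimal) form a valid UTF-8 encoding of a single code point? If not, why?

invalid (encodes a surrogate (U+D800–U+DFFF))

Structurally a 3-byte sequence; payload = 0xDA1D.
But 0xDA1D is in U+D800–U+DFFF, the surrogate range. Surrogates are not Unicode scalar values and are forbidden in UTF-8.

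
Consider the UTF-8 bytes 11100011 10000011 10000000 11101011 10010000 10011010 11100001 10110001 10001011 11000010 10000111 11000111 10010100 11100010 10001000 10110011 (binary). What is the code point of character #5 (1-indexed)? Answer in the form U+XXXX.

Offset 0: leading byte 0xE3 = 11100011 → 3-byte char #1 = E3 83 80.
Offset 3: leading byte 0xEB = 11101011 → 3-byte char #2 = EB 90 9A.
Offset 6: leading byte 0xE1 = 11100001 → 3-byte char #3 = E1 B1 8B.
Offset 9: leading byte 0xC2 = 11000010 → 2-byte char #4 = C2 87.
Offset 11: leading byte 0xC7 = 11000111 → 2-byte char #5 = C7 94.
Leading byte 0xC7 = 11000111 matches 110xxxxx → 2-byte sequence.
Byte 1: 0xC7 = 11000111, payload 00111 (5 bits).
Byte 2: 0x94 = 10010100 (10xxxxxx ✓), payload 010100.
Concatenate: 00111010100 = 0x1D4 (11 bits → U+01D4).

U+01D4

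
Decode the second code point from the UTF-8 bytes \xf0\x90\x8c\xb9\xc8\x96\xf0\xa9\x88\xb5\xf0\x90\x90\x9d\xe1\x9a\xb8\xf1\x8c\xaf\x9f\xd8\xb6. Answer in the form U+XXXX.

U+0216

Offset 0: leading byte 0xF0 = 11110000 → 4-byte char #1 = F0 90 8C B9.
Offset 4: leading byte 0xC8 = 11001000 → 2-byte char #2 = C8 96.
Leading byte 0xC8 = 11001000 matches 110xxxxx → 2-byte sequence.
Byte 1: 0xC8 = 11001000, payload 01000 (5 bits).
Byte 2: 0x96 = 10010110 (10xxxxxx ✓), payload 010110.
Concatenate: 01000010110 = 0x216 (11 bits → U+0216).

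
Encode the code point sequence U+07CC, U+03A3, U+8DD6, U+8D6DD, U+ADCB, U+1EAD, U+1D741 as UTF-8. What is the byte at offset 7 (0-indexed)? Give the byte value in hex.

0xF2

U+07CC → 2-byte form DF 8C at offsets 0–1.
U+03A3 → 2-byte form CE A3 at offsets 2–3.
U+8DD6 → 3-byte form E8 B7 96 at offsets 4–6.
U+8D6DD → 4-byte form F2 8D 9B 9D at offsets 7–10.
Offset 7 falls in char 4's range; it's byte 1 of F2 8D 9B 9D = 0xF2.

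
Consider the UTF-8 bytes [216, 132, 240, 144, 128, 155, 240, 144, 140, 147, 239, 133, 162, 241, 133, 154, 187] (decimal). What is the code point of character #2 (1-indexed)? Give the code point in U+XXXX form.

U+1001B

Offset 0: leading byte 0xD8 = 11011000 → 2-byte char #1 = D8 84.
Offset 2: leading byte 0xF0 = 11110000 → 4-byte char #2 = F0 90 80 9B.
Leading byte 0xF0 = 11110000 matches 11110xxx → 4-byte sequence.
Byte 1: 0xF0 = 11110000, payload 000 (3 bits).
Byte 2: 0x90 = 10010000 (10xxxxxx ✓), payload 010000.
Byte 3: 0x80 = 10000000 (10xxxxxx ✓), payload 000000.
Byte 4: 0x9B = 10011011 (10xxxxxx ✓), payload 011011.
Concatenate: 000010000000000011011 = 0x1001B (21 bits → U+1001B).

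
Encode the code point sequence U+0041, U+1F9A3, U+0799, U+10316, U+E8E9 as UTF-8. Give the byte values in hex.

U+0041: 1-byte form → 41.
U+1F9A3: 4-byte form → F0 9F A6 A3.
U+0799: 2-byte form → DE 99.
U+10316: 4-byte form → F0 90 8C 96.
U+E8E9: 3-byte form → EE A3 A9.
Concatenated (14 bytes): 41 F0 9F A6 A3 DE 99 F0 90 8C 96 EE A3 A9.

41 F0 9F A6 A3 DE 99 F0 90 8C 96 EE A3 A9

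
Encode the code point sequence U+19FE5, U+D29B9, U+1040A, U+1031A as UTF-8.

U+19FE5: 4-byte form → F0 99 BF A5.
U+D29B9: 4-byte form → F3 92 A6 B9.
U+1040A: 4-byte form → F0 90 90 8A.
U+1031A: 4-byte form → F0 90 8C 9A.
Concatenated (16 bytes): F0 99 BF A5 F3 92 A6 B9 F0 90 90 8A F0 90 8C 9A.

F0 99 BF A5 F3 92 A6 B9 F0 90 90 8A F0 90 8C 9A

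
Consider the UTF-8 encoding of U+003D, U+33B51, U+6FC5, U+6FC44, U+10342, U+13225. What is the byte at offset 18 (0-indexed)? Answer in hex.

0x88

U+003D → 1-byte form 3D at offsets 0–0.
U+33B51 → 4-byte form F0 B3 AD 91 at offsets 1–4.
U+6FC5 → 3-byte form E6 BF 85 at offsets 5–7.
U+6FC44 → 4-byte form F1 AF B1 84 at offsets 8–11.
U+10342 → 4-byte form F0 90 8D 82 at offsets 12–15.
U+13225 → 4-byte form F0 93 88 A5 at offsets 16–19.
Offset 18 falls in char 6's range; it's byte 3 of F0 93 88 A5 = 0x88.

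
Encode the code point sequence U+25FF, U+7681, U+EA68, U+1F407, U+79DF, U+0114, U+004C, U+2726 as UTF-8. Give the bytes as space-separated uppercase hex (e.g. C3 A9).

U+25FF: 3-byte form → E2 97 BF.
U+7681: 3-byte form → E7 9A 81.
U+EA68: 3-byte form → EE A9 A8.
U+1F407: 4-byte form → F0 9F 90 87.
U+79DF: 3-byte form → E7 A7 9F.
U+0114: 2-byte form → C4 94.
U+004C: 1-byte form → 4C.
U+2726: 3-byte form → E2 9C A6.
Concatenated (22 bytes): E2 97 BF E7 9A 81 EE A9 A8 F0 9F 90 87 E7 A7 9F C4 94 4C E2 9C A6.

E2 97 BF E7 9A 81 EE A9 A8 F0 9F 90 87 E7 A7 9F C4 94 4C E2 9C A6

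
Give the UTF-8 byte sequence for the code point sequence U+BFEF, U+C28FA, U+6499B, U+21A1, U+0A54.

EB BF AF F3 82 A3 BA F1 A4 A6 9B E2 86 A1 E0 A9 94

U+BFEF: 3-byte form → EB BF AF.
U+C28FA: 4-byte form → F3 82 A3 BA.
U+6499B: 4-byte form → F1 A4 A6 9B.
U+21A1: 3-byte form → E2 86 A1.
U+0A54: 3-byte form → E0 A9 94.
Concatenated (17 bytes): EB BF AF F3 82 A3 BA F1 A4 A6 9B E2 86 A1 E0 A9 94.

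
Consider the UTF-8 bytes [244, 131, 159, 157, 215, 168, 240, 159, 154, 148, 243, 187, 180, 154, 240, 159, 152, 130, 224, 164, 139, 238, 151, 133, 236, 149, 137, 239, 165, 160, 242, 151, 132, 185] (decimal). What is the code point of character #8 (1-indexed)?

U+C549

Offset 0: leading byte 0xF4 = 11110100 → 4-byte char #1 = F4 83 9F 9D.
Offset 4: leading byte 0xD7 = 11010111 → 2-byte char #2 = D7 A8.
Offset 6: leading byte 0xF0 = 11110000 → 4-byte char #3 = F0 9F 9A 94.
Offset 10: leading byte 0xF3 = 11110011 → 4-byte char #4 = F3 BB B4 9A.
Offset 14: leading byte 0xF0 = 11110000 → 4-byte char #5 = F0 9F 98 82.
Offset 18: leading byte 0xE0 = 11100000 → 3-byte char #6 = E0 A4 8B.
Offset 21: leading byte 0xEE = 11101110 → 3-byte char #7 = EE 97 85.
Offset 24: leading byte 0xEC = 11101100 → 3-byte char #8 = EC 95 89.
Leading byte 0xEC = 11101100 matches 1110xxxx → 3-byte sequence.
Byte 1: 0xEC = 11101100, payload 1100 (4 bits).
Byte 2: 0x95 = 10010101 (10xxxxxx ✓), payload 010101.
Byte 3: 0x89 = 10001001 (10xxxxxx ✓), payload 001001.
Concatenate: 1100010101001001 = 0xC549 (16 bits → U+C549).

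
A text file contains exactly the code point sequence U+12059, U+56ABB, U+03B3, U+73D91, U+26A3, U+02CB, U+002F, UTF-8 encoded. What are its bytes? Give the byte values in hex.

F0 92 81 99 F1 96 AA BB CE B3 F1 B3 B6 91 E2 9A A3 CB 8B 2F

U+12059: 4-byte form → F0 92 81 99.
U+56ABB: 4-byte form → F1 96 AA BB.
U+03B3: 2-byte form → CE B3.
U+73D91: 4-byte form → F1 B3 B6 91.
U+26A3: 3-byte form → E2 9A A3.
U+02CB: 2-byte form → CB 8B.
U+002F: 1-byte form → 2F.
Concatenated (20 bytes): F0 92 81 99 F1 96 AA BB CE B3 F1 B3 B6 91 E2 9A A3 CB 8B 2F.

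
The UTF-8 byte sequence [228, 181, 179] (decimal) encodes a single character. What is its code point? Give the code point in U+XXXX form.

U+4D73

Leading byte 0xE4 = 11100100 matches 1110xxxx → 3-byte sequence.
Byte 1: 0xE4 = 11100100, payload 0100 (4 bits).
Byte 2: 0xB5 = 10110101 (10xxxxxx ✓), payload 110101.
Byte 3: 0xB3 = 10110011 (10xxxxxx ✓), payload 110011.
Concatenate: 0100110101110011 = 0x4D73 (16 bits → U+4D73).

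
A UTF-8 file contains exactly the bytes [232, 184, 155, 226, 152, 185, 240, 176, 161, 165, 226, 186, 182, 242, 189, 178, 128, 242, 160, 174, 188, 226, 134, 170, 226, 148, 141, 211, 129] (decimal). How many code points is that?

Byte at offset 0: 0xE8 = 11101000 → 3-byte char (#1). Advance 3.
Byte at offset 3: 0xE2 = 11100010 → 3-byte char (#2). Advance 3.
Byte at offset 6: 0xF0 = 11110000 → 4-byte char (#3). Advance 4.
Byte at offset 10: 0xE2 = 11100010 → 3-byte char (#4). Advance 3.
Byte at offset 13: 0xF2 = 11110010 → 4-byte char (#5). Advance 4.
Byte at offset 17: 0xF2 = 11110010 → 4-byte char (#6). Advance 4.
Byte at offset 21: 0xE2 = 11100010 → 3-byte char (#7). Advance 3.
Byte at offset 24: 0xE2 = 11100010 → 3-byte char (#8). Advance 3.
Byte at offset 27: 0xD3 = 11010011 → 2-byte char (#9). Advance 2.
Reached end at offset 29 after 9 code points.

9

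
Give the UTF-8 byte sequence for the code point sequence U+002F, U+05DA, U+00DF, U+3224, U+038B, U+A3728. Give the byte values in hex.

U+002F: 1-byte form → 2F.
U+05DA: 2-byte form → D7 9A.
U+00DF: 2-byte form → C3 9F.
U+3224: 3-byte form → E3 88 A4.
U+038B: 2-byte form → CE 8B.
U+A3728: 4-byte form → F2 A3 9C A8.
Concatenated (14 bytes): 2F D7 9A C3 9F E3 88 A4 CE 8B F2 A3 9C A8.

2F D7 9A C3 9F E3 88 A4 CE 8B F2 A3 9C A8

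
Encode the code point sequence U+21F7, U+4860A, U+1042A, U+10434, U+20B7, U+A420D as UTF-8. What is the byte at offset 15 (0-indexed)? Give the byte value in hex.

U+21F7 → 3-byte form E2 87 B7 at offsets 0–2.
U+4860A → 4-byte form F1 88 98 8A at offsets 3–6.
U+1042A → 4-byte form F0 90 90 AA at offsets 7–10.
U+10434 → 4-byte form F0 90 90 B4 at offsets 11–14.
U+20B7 → 3-byte form E2 82 B7 at offsets 15–17.
Offset 15 falls in char 5's range; it's byte 1 of E2 82 B7 = 0xE2.

0xE2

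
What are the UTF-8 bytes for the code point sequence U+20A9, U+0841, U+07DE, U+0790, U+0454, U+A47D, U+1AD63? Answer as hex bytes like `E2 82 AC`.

U+20A9: 3-byte form → E2 82 A9.
U+0841: 3-byte form → E0 A1 81.
U+07DE: 2-byte form → DF 9E.
U+0790: 2-byte form → DE 90.
U+0454: 2-byte form → D1 94.
U+A47D: 3-byte form → EA 91 BD.
U+1AD63: 4-byte form → F0 9A B5 A3.
Concatenated (19 bytes): E2 82 A9 E0 A1 81 DF 9E DE 90 D1 94 EA 91 BD F0 9A B5 A3.

E2 82 A9 E0 A1 81 DF 9E DE 90 D1 94 EA 91 BD F0 9A B5 A3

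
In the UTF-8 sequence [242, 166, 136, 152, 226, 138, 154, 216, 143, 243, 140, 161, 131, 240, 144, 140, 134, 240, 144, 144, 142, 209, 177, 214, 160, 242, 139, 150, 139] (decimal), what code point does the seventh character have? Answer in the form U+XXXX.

U+0471

Offset 0: leading byte 0xF2 = 11110010 → 4-byte char #1 = F2 A6 88 98.
Offset 4: leading byte 0xE2 = 11100010 → 3-byte char #2 = E2 8A 9A.
Offset 7: leading byte 0xD8 = 11011000 → 2-byte char #3 = D8 8F.
Offset 9: leading byte 0xF3 = 11110011 → 4-byte char #4 = F3 8C A1 83.
Offset 13: leading byte 0xF0 = 11110000 → 4-byte char #5 = F0 90 8C 86.
Offset 17: leading byte 0xF0 = 11110000 → 4-byte char #6 = F0 90 90 8E.
Offset 21: leading byte 0xD1 = 11010001 → 2-byte char #7 = D1 B1.
Leading byte 0xD1 = 11010001 matches 110xxxxx → 2-byte sequence.
Byte 1: 0xD1 = 11010001, payload 10001 (5 bits).
Byte 2: 0xB1 = 10110001 (10xxxxxx ✓), payload 110001.
Concatenate: 10001110001 = 0x471 (11 bits → U+0471).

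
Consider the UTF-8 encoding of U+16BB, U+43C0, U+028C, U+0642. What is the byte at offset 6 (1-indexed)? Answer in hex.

1-indexed offset 6 is 0-indexed offset 5.
U+16BB → 3-byte form E1 9A BB at offsets 0–2.
U+43C0 → 3-byte form E4 8F 80 at offsets 3–5.
Offset 5 falls in char 2's range; it's byte 3 of E4 8F 80 = 0x80.

0x80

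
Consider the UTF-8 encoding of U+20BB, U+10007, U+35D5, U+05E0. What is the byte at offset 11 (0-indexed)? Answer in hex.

0xA0

U+20BB → 3-byte form E2 82 BB at offsets 0–2.
U+10007 → 4-byte form F0 90 80 87 at offsets 3–6.
U+35D5 → 3-byte form E3 97 95 at offsets 7–9.
U+05E0 → 2-byte form D7 A0 at offsets 10–11.
Offset 11 falls in char 4's range; it's byte 2 of D7 A0 = 0xA0.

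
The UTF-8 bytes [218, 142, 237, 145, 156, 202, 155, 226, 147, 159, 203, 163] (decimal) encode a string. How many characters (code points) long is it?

Byte at offset 0: 0xDA = 11011010 → 2-byte char (#1). Advance 2.
Byte at offset 2: 0xED = 11101101 → 3-byte char (#2). Advance 3.
Byte at offset 5: 0xCA = 11001010 → 2-byte char (#3). Advance 2.
Byte at offset 7: 0xE2 = 11100010 → 3-byte char (#4). Advance 3.
Byte at offset 10: 0xCB = 11001011 → 2-byte char (#5). Advance 2.
Reached end at offset 12 after 5 code points.

5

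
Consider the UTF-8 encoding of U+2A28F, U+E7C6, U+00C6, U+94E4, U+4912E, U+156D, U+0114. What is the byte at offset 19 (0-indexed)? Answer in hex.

0xC4

U+2A28F → 4-byte form F0 AA 8A 8F at offsets 0–3.
U+E7C6 → 3-byte form EE 9F 86 at offsets 4–6.
U+00C6 → 2-byte form C3 86 at offsets 7–8.
U+94E4 → 3-byte form E9 93 A4 at offsets 9–11.
U+4912E → 4-byte form F1 89 84 AE at offsets 12–15.
U+156D → 3-byte form E1 95 AD at offsets 16–18.
U+0114 → 2-byte form C4 94 at offsets 19–20.
Offset 19 falls in char 7's range; it's byte 1 of C4 94 = 0xC4.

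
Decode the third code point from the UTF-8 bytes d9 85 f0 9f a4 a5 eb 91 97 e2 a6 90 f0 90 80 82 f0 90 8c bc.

U+B457

Offset 0: leading byte 0xD9 = 11011001 → 2-byte char #1 = D9 85.
Offset 2: leading byte 0xF0 = 11110000 → 4-byte char #2 = F0 9F A4 A5.
Offset 6: leading byte 0xEB = 11101011 → 3-byte char #3 = EB 91 97.
Leading byte 0xEB = 11101011 matches 1110xxxx → 3-byte sequence.
Byte 1: 0xEB = 11101011, payload 1011 (4 bits).
Byte 2: 0x91 = 10010001 (10xxxxxx ✓), payload 010001.
Byte 3: 0x97 = 10010111 (10xxxxxx ✓), payload 010111.
Concatenate: 1011010001010111 = 0xB457 (16 bits → U+B457).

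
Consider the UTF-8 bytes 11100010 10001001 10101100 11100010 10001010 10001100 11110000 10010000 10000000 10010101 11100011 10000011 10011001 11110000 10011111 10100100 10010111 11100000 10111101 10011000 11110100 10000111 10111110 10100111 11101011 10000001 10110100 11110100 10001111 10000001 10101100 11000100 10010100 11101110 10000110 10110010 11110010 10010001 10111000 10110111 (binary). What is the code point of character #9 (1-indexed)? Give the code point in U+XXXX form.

Offset 0: leading byte 0xE2 = 11100010 → 3-byte char #1 = E2 89 AC.
Offset 3: leading byte 0xE2 = 11100010 → 3-byte char #2 = E2 8A 8C.
Offset 6: leading byte 0xF0 = 11110000 → 4-byte char #3 = F0 90 80 95.
Offset 10: leading byte 0xE3 = 11100011 → 3-byte char #4 = E3 83 99.
Offset 13: leading byte 0xF0 = 11110000 → 4-byte char #5 = F0 9F A4 97.
Offset 17: leading byte 0xE0 = 11100000 → 3-byte char #6 = E0 BD 98.
Offset 20: leading byte 0xF4 = 11110100 → 4-byte char #7 = F4 87 BE A7.
Offset 24: leading byte 0xEB = 11101011 → 3-byte char #8 = EB 81 B4.
Offset 27: leading byte 0xF4 = 11110100 → 4-byte char #9 = F4 8F 81 AC.
Leading byte 0xF4 = 11110100 matches 11110xxx → 4-byte sequence.
Byte 1: 0xF4 = 11110100, payload 100 (3 bits).
Byte 2: 0x8F = 10001111 (10xxxxxx ✓), payload 001111.
Byte 3: 0x81 = 10000001 (10xxxxxx ✓), payload 000001.
Byte 4: 0xAC = 10101100 (10xxxxxx ✓), payload 101100.
Concatenate: 100001111000001101100 = 0x10F06C (21 bits → U+10F06C).

U+10F06C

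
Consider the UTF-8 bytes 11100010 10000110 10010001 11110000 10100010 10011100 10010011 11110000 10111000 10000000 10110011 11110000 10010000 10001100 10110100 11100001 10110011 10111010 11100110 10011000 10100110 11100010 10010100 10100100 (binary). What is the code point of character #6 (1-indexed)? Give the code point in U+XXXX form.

U+6626

Offset 0: leading byte 0xE2 = 11100010 → 3-byte char #1 = E2 86 91.
Offset 3: leading byte 0xF0 = 11110000 → 4-byte char #2 = F0 A2 9C 93.
Offset 7: leading byte 0xF0 = 11110000 → 4-byte char #3 = F0 B8 80 B3.
Offset 11: leading byte 0xF0 = 11110000 → 4-byte char #4 = F0 90 8C B4.
Offset 15: leading byte 0xE1 = 11100001 → 3-byte char #5 = E1 B3 BA.
Offset 18: leading byte 0xE6 = 11100110 → 3-byte char #6 = E6 98 A6.
Leading byte 0xE6 = 11100110 matches 1110xxxx → 3-byte sequence.
Byte 1: 0xE6 = 11100110, payload 0110 (4 bits).
Byte 2: 0x98 = 10011000 (10xxxxxx ✓), payload 011000.
Byte 3: 0xA6 = 10100110 (10xxxxxx ✓), payload 100110.
Concatenate: 0110011000100110 = 0x6626 (16 bits → U+6626).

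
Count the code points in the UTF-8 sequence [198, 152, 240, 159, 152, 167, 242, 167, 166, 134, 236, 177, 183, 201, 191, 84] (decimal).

Byte at offset 0: 0xC6 = 11000110 → 2-byte char (#1). Advance 2.
Byte at offset 2: 0xF0 = 11110000 → 4-byte char (#2). Advance 4.
Byte at offset 6: 0xF2 = 11110010 → 4-byte char (#3). Advance 4.
Byte at offset 10: 0xEC = 11101100 → 3-byte char (#4). Advance 3.
Byte at offset 13: 0xC9 = 11001001 → 2-byte char (#5). Advance 2.
Byte at offset 15: 0x54 = 01010100 → 1-byte char (#6). Advance 1.
Reached end at offset 16 after 6 code points.

6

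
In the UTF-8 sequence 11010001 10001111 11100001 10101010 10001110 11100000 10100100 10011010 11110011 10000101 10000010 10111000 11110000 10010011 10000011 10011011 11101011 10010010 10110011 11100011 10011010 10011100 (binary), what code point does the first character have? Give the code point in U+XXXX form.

Offset 0: leading byte 0xD1 = 11010001 → 2-byte char #1 = D1 8F.
Leading byte 0xD1 = 11010001 matches 110xxxxx → 2-byte sequence.
Byte 1: 0xD1 = 11010001, payload 10001 (5 bits).
Byte 2: 0x8F = 10001111 (10xxxxxx ✓), payload 001111.
Concatenate: 10001001111 = 0x44F (11 bits → U+044F).

U+044F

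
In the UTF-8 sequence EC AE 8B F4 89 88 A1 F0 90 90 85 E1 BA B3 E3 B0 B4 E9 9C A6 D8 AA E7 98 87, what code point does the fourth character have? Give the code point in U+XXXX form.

Offset 0: leading byte 0xEC = 11101100 → 3-byte char #1 = EC AE 8B.
Offset 3: leading byte 0xF4 = 11110100 → 4-byte char #2 = F4 89 88 A1.
Offset 7: leading byte 0xF0 = 11110000 → 4-byte char #3 = F0 90 90 85.
Offset 11: leading byte 0xE1 = 11100001 → 3-byte char #4 = E1 BA B3.
Leading byte 0xE1 = 11100001 matches 1110xxxx → 3-byte sequence.
Byte 1: 0xE1 = 11100001, payload 0001 (4 bits).
Byte 2: 0xBA = 10111010 (10xxxxxx ✓), payload 111010.
Byte 3: 0xB3 = 10110011 (10xxxxxx ✓), payload 110011.
Concatenate: 0001111010110011 = 0x1EB3 (16 bits → U+1EB3).

U+1EB3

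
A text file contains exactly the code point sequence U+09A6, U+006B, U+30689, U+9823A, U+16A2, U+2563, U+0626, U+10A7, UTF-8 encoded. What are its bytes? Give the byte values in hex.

E0 A6 A6 6B F0 B0 9A 89 F2 98 88 BA E1 9A A2 E2 95 A3 D8 A6 E1 82 A7

U+09A6: 3-byte form → E0 A6 A6.
U+006B: 1-byte form → 6B.
U+30689: 4-byte form → F0 B0 9A 89.
U+9823A: 4-byte form → F2 98 88 BA.
U+16A2: 3-byte form → E1 9A A2.
U+2563: 3-byte form → E2 95 A3.
U+0626: 2-byte form → D8 A6.
U+10A7: 3-byte form → E1 82 A7.
Concatenated (23 bytes): E0 A6 A6 6B F0 B0 9A 89 F2 98 88 BA E1 9A A2 E2 95 A3 D8 A6 E1 82 A7.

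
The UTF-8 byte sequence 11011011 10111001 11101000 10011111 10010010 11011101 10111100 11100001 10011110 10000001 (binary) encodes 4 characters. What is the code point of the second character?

Offset 0: leading byte 0xDB = 11011011 → 2-byte char #1 = DB B9.
Offset 2: leading byte 0xE8 = 11101000 → 3-byte char #2 = E8 9F 92.
Leading byte 0xE8 = 11101000 matches 1110xxxx → 3-byte sequence.
Byte 1: 0xE8 = 11101000, payload 1000 (4 bits).
Byte 2: 0x9F = 10011111 (10xxxxxx ✓), payload 011111.
Byte 3: 0x92 = 10010010 (10xxxxxx ✓), payload 010010.
Concatenate: 1000011111010010 = 0x87D2 (16 bits → U+87D2).

U+87D2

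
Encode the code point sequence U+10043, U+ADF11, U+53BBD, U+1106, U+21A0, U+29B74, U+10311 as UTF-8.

U+10043: 4-byte form → F0 90 81 83.
U+ADF11: 4-byte form → F2 AD BC 91.
U+53BBD: 4-byte form → F1 93 AE BD.
U+1106: 3-byte form → E1 84 86.
U+21A0: 3-byte form → E2 86 A0.
U+29B74: 4-byte form → F0 A9 AD B4.
U+10311: 4-byte form → F0 90 8C 91.
Concatenated (26 bytes): F0 90 81 83 F2 AD BC 91 F1 93 AE BD E1 84 86 E2 86 A0 F0 A9 AD B4 F0 90 8C 91.

F0 90 81 83 F2 AD BC 91 F1 93 AE BD E1 84 86 E2 86 A0 F0 A9 AD B4 F0 90 8C 91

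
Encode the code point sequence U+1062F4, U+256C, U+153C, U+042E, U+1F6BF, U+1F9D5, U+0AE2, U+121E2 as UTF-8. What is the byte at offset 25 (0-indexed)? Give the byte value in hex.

0x87

U+1062F4 → 4-byte form F4 86 8B B4 at offsets 0–3.
U+256C → 3-byte form E2 95 AC at offsets 4–6.
U+153C → 3-byte form E1 94 BC at offsets 7–9.
U+042E → 2-byte form D0 AE at offsets 10–11.
U+1F6BF → 4-byte form F0 9F 9A BF at offsets 12–15.
U+1F9D5 → 4-byte form F0 9F A7 95 at offsets 16–19.
U+0AE2 → 3-byte form E0 AB A2 at offsets 20–22.
U+121E2 → 4-byte form F0 92 87 A2 at offsets 23–26.
Offset 25 falls in char 8's range; it's byte 3 of F0 92 87 A2 = 0x87.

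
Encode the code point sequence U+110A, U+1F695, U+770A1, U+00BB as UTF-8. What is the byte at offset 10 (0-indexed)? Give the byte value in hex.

0xA1

U+110A → 3-byte form E1 84 8A at offsets 0–2.
U+1F695 → 4-byte form F0 9F 9A 95 at offsets 3–6.
U+770A1 → 4-byte form F1 B7 82 A1 at offsets 7–10.
Offset 10 falls in char 3's range; it's byte 4 of F1 B7 82 A1 = 0xA1.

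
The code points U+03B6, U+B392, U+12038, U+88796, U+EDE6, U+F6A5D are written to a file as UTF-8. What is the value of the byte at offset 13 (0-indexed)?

0xEE

U+03B6 → 2-byte form CE B6 at offsets 0–1.
U+B392 → 3-byte form EB 8E 92 at offsets 2–4.
U+12038 → 4-byte form F0 92 80 B8 at offsets 5–8.
U+88796 → 4-byte form F2 88 9E 96 at offsets 9–12.
U+EDE6 → 3-byte form EE B7 A6 at offsets 13–15.
Offset 13 falls in char 5's range; it's byte 1 of EE B7 A6 = 0xEE.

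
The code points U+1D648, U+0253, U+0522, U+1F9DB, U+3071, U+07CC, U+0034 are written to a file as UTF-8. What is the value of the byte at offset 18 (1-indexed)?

0x34

1-indexed offset 18 is 0-indexed offset 17.
U+1D648 → 4-byte form F0 9D 99 88 at offsets 0–3.
U+0253 → 2-byte form C9 93 at offsets 4–5.
U+0522 → 2-byte form D4 A2 at offsets 6–7.
U+1F9DB → 4-byte form F0 9F A7 9B at offsets 8–11.
U+3071 → 3-byte form E3 81 B1 at offsets 12–14.
U+07CC → 2-byte form DF 8C at offsets 15–16.
U+0034 → 1-byte form 34 at offsets 17–17.
Offset 17 falls in char 7's range; it's byte 1 of 34 = 0x34.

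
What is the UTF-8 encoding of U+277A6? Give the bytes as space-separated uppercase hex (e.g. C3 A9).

F0 A7 9E A6

U+277A6 = 0x277A6 = 161702 decimal. In range U+10000–U+10FFFF → 4-byte form: 11110xxx 10xxxxxx 10xxxxxx 10xxxxxx.
Binary (21 bits): 000100111011110100110.
Split 3+6+6+6: 000 | 100111 | 011110 | 100110.
Byte 1: 11110000 = 0xF0.
Byte 2: 10100111 = 0xA7.
Byte 3: 10011110 = 0x9E.
Byte 4: 10100110 = 0xA6.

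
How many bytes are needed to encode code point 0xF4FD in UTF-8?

3

U+F4FD = 0xF4FD. UTF-8 uses 1 byte below 0x80, 2 below 0x800, 3 below 0x10000, 4 up to 0x10FFFF. 0xF4FD is in U+0800–U+FFFF → 3 bytes.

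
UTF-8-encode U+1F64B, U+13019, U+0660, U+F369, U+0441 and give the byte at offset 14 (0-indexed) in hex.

U+1F64B → 4-byte form F0 9F 99 8B at offsets 0–3.
U+13019 → 4-byte form F0 93 80 99 at offsets 4–7.
U+0660 → 2-byte form D9 A0 at offsets 8–9.
U+F369 → 3-byte form EF 8D A9 at offsets 10–12.
U+0441 → 2-byte form D1 81 at offsets 13–14.
Offset 14 falls in char 5's range; it's byte 2 of D1 81 = 0x81.

0x81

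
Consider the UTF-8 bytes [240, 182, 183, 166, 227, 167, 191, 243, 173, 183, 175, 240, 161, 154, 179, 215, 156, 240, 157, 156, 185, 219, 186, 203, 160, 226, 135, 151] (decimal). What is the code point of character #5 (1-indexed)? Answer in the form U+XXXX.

U+05DC

Offset 0: leading byte 0xF0 = 11110000 → 4-byte char #1 = F0 B6 B7 A6.
Offset 4: leading byte 0xE3 = 11100011 → 3-byte char #2 = E3 A7 BF.
Offset 7: leading byte 0xF3 = 11110011 → 4-byte char #3 = F3 AD B7 AF.
Offset 11: leading byte 0xF0 = 11110000 → 4-byte char #4 = F0 A1 9A B3.
Offset 15: leading byte 0xD7 = 11010111 → 2-byte char #5 = D7 9C.
Leading byte 0xD7 = 11010111 matches 110xxxxx → 2-byte sequence.
Byte 1: 0xD7 = 11010111, payload 10111 (5 bits).
Byte 2: 0x9C = 10011100 (10xxxxxx ✓), payload 011100.
Concatenate: 10111011100 = 0x5DC (11 bits → U+05DC).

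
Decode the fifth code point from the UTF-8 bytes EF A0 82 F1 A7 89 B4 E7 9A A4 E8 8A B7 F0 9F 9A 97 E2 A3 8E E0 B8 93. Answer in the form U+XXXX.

Offset 0: leading byte 0xEF = 11101111 → 3-byte char #1 = EF A0 82.
Offset 3: leading byte 0xF1 = 11110001 → 4-byte char #2 = F1 A7 89 B4.
Offset 7: leading byte 0xE7 = 11100111 → 3-byte char #3 = E7 9A A4.
Offset 10: leading byte 0xE8 = 11101000 → 3-byte char #4 = E8 8A B7.
Offset 13: leading byte 0xF0 = 11110000 → 4-byte char #5 = F0 9F 9A 97.
Leading byte 0xF0 = 11110000 matches 11110xxx → 4-byte sequence.
Byte 1: 0xF0 = 11110000, payload 000 (3 bits).
Byte 2: 0x9F = 10011111 (10xxxxxx ✓), payload 011111.
Byte 3: 0x9A = 10011010 (10xxxxxx ✓), payload 011010.
Byte 4: 0x97 = 10010111 (10xxxxxx ✓), payload 010111.
Concatenate: 000011111011010010111 = 0x1F697 (21 bits → U+1F697).

U+1F697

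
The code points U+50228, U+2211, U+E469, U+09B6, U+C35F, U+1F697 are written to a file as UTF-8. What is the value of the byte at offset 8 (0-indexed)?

0x91

U+50228 → 4-byte form F1 90 88 A8 at offsets 0–3.
U+2211 → 3-byte form E2 88 91 at offsets 4–6.
U+E469 → 3-byte form EE 91 A9 at offsets 7–9.
Offset 8 falls in char 3's range; it's byte 2 of EE 91 A9 = 0x91.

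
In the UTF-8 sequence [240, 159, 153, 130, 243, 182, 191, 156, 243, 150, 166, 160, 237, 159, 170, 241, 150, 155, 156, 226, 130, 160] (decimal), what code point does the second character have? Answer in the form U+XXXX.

U+F6FDC

Offset 0: leading byte 0xF0 = 11110000 → 4-byte char #1 = F0 9F 99 82.
Offset 4: leading byte 0xF3 = 11110011 → 4-byte char #2 = F3 B6 BF 9C.
Leading byte 0xF3 = 11110011 matches 11110xxx → 4-byte sequence.
Byte 1: 0xF3 = 11110011, payload 011 (3 bits).
Byte 2: 0xB6 = 10110110 (10xxxxxx ✓), payload 110110.
Byte 3: 0xBF = 10111111 (10xxxxxx ✓), payload 111111.
Byte 4: 0x9C = 10011100 (10xxxxxx ✓), payload 011100.
Concatenate: 011110110111111011100 = 0xF6FDC (21 bits → U+F6FDC).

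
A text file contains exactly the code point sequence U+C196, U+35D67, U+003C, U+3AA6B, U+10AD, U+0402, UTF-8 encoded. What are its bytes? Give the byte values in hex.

U+C196: 3-byte form → EC 86 96.
U+35D67: 4-byte form → F0 B5 B5 A7.
U+003C: 1-byte form → 3C.
U+3AA6B: 4-byte form → F0 BA A9 AB.
U+10AD: 3-byte form → E1 82 AD.
U+0402: 2-byte form → D0 82.
Concatenated (17 bytes): EC 86 96 F0 B5 B5 A7 3C F0 BA A9 AB E1 82 AD D0 82.

EC 86 96 F0 B5 B5 A7 3C F0 BA A9 AB E1 82 AD D0 82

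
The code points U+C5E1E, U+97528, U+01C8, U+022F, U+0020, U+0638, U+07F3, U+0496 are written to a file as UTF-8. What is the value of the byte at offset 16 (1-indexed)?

1-indexed offset 16 is 0-indexed offset 15.
U+C5E1E → 4-byte form F3 85 B8 9E at offsets 0–3.
U+97528 → 4-byte form F2 97 94 A8 at offsets 4–7.
U+01C8 → 2-byte form C7 88 at offsets 8–9.
U+022F → 2-byte form C8 AF at offsets 10–11.
U+0020 → 1-byte form 20 at offsets 12–12.
U+0638 → 2-byte form D8 B8 at offsets 13–14.
U+07F3 → 2-byte form DF B3 at offsets 15–16.
Offset 15 falls in char 7's range; it's byte 1 of DF B3 = 0xDF.

0xDF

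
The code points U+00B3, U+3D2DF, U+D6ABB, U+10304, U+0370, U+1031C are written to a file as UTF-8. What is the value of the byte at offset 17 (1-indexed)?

1-indexed offset 17 is 0-indexed offset 16.
U+00B3 → 2-byte form C2 B3 at offsets 0–1.
U+3D2DF → 4-byte form F0 BD 8B 9F at offsets 2–5.
U+D6ABB → 4-byte form F3 96 AA BB at offsets 6–9.
U+10304 → 4-byte form F0 90 8C 84 at offsets 10–13.
U+0370 → 2-byte form CD B0 at offsets 14–15.
U+1031C → 4-byte form F0 90 8C 9C at offsets 16–19.
Offset 16 falls in char 6's range; it's byte 1 of F0 90 8C 9C = 0xF0.

0xF0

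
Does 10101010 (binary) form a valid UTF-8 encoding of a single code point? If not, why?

Byte 0xAA = 10101010 has the form 10xxxxxx — a continuation byte — but there is no preceding leading byte.

invalid (continuation byte with no leading byte)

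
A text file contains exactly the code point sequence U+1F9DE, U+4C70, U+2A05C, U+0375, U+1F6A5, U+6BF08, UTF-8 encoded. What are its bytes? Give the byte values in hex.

F0 9F A7 9E E4 B1 B0 F0 AA 81 9C CD B5 F0 9F 9A A5 F1 AB BC 88

U+1F9DE: 4-byte form → F0 9F A7 9E.
U+4C70: 3-byte form → E4 B1 B0.
U+2A05C: 4-byte form → F0 AA 81 9C.
U+0375: 2-byte form → CD B5.
U+1F6A5: 4-byte form → F0 9F 9A A5.
U+6BF08: 4-byte form → F1 AB BC 88.
Concatenated (21 bytes): F0 9F A7 9E E4 B1 B0 F0 AA 81 9C CD B5 F0 9F 9A A5 F1 AB BC 88.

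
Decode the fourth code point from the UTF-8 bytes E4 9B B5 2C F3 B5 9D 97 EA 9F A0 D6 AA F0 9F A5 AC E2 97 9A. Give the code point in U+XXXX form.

Offset 0: leading byte 0xE4 = 11100100 → 3-byte char #1 = E4 9B B5.
Offset 3: leading byte 0x2C = 00101100 → 1-byte char #2 = 2C.
Offset 4: leading byte 0xF3 = 11110011 → 4-byte char #3 = F3 B5 9D 97.
Offset 8: leading byte 0xEA = 11101010 → 3-byte char #4 = EA 9F A0.
Leading byte 0xEA = 11101010 matches 1110xxxx → 3-byte sequence.
Byte 1: 0xEA = 11101010, payload 1010 (4 bits).
Byte 2: 0x9F = 10011111 (10xxxxxx ✓), payload 011111.
Byte 3: 0xA0 = 10100000 (10xxxxxx ✓), payload 100000.
Concatenate: 1010011111100000 = 0xA7E0 (16 bits → U+A7E0).

U+A7E0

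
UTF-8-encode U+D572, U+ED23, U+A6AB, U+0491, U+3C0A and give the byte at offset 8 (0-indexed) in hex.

U+D572 → 3-byte form ED 95 B2 at offsets 0–2.
U+ED23 → 3-byte form EE B4 A3 at offsets 3–5.
U+A6AB → 3-byte form EA 9A AB at offsets 6–8.
Offset 8 falls in char 3's range; it's byte 3 of EA 9A AB = 0xAB.

0xAB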